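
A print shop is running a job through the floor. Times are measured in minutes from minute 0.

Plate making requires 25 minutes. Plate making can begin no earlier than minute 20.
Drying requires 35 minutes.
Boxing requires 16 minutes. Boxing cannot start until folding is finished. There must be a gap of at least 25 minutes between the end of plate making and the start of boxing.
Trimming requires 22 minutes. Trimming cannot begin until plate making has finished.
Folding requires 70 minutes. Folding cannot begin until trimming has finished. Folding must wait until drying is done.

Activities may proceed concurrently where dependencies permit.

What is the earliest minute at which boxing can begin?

Drying can start immediately at minute 0; it finishes at minute 35.
After its own release at minute 20, plate making can start at minute 20 and finishes at minute 45.
Trimming cannot begin until plate making (finishes minute 45). It runs from minute 45 to 45 + 22 = minute 67.
Folding cannot start until trimming (finishes minute 67); drying (finishes minute 35). The controlling bound is minute 67, so folding finishes at 67 + 70 = minute 137.
Boxing waits on folding (finishes minute 137); plate making (finishes minute 45, plus 25-minute gap → minute 70). The latest of these is minute 137, which is the earliest boxing can start.

137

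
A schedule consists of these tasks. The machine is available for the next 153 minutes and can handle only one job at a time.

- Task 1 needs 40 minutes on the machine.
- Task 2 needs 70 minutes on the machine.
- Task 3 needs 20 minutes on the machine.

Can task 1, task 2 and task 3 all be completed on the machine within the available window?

Yes

Running back to back, the jobs need 40 + 70 + 20 = 130 minutes on the machine.
Since 130 ≤ 153, they fit within the window.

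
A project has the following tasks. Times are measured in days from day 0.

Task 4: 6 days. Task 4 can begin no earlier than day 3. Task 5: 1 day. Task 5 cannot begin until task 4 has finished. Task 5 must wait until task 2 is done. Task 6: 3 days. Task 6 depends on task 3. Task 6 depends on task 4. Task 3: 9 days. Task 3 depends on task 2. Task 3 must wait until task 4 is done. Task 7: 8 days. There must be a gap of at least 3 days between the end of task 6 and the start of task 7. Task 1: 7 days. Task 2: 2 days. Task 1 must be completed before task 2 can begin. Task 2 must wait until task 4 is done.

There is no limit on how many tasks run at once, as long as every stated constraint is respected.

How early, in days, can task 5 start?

11

Task 4 cannot begin until its own release at day 3. It runs from day 3 to 3 + 6 = day 9.
Task 1 has no prerequisites, so it starts at day 0 and finishes at day 7.
Task 2 cannot start until task 1 (finishes day 7); task 4 (finishes day 9). The controlling bound is day 9, so task 2 finishes at 9 + 2 = day 11.
Task 5 waits on task 4 (finishes day 9); task 2 (finishes day 11). The latest of these is day 11, which is the earliest task 5 can start.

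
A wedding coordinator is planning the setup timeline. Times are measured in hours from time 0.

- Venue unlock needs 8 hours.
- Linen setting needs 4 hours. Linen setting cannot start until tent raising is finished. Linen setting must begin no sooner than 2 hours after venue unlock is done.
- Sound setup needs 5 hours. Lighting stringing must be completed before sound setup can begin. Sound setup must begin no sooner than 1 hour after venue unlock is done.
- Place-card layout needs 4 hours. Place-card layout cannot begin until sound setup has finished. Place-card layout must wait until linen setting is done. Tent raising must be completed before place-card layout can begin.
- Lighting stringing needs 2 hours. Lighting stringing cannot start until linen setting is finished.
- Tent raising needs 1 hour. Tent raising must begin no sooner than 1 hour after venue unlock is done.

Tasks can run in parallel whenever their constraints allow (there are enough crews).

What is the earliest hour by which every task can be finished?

Venue unlock can start immediately at hour 0; it finishes at hour 8.
After venue unlock (finishes hour 8, plus 1-hour gap → hour 9), tent raising can start at hour 9 and finishes at hour 10.
Linen setting has to wait for tent raising (finishes hour 10); venue unlock (finishes hour 8, plus 2-hour gap → hour 10). The latest of these is hour 10, so linen setting runs hour 10 to 10 + 4 = hour 14.
Lighting stringing waits on linen setting (finishes hour 14), so it starts at hour 14 and finishes at 14 + 2 = hour 16.
For sound setup: lighting stringing (finishes hour 16); venue unlock (finishes hour 8, plus 1-hour gap → hour 9). Taking the maximum gives a start of hour 16, and it finishes at 16 + 5 = hour 21.
Place-card layout needs all of sound setup (finishes hour 21); linen setting (finishes hour 14); tent raising (finishes hour 10). That puts its earliest start at hour 21; it finishes at 21 + 4 = hour 25.
All tasks are finished once the last one completes. Finish times: Venue unlock at 8, Tent raising at 10, Linen setting at 14, Lighting stringing at 16, Sound setup at 21, Place-card layout at 25. The latest is hour 25.

25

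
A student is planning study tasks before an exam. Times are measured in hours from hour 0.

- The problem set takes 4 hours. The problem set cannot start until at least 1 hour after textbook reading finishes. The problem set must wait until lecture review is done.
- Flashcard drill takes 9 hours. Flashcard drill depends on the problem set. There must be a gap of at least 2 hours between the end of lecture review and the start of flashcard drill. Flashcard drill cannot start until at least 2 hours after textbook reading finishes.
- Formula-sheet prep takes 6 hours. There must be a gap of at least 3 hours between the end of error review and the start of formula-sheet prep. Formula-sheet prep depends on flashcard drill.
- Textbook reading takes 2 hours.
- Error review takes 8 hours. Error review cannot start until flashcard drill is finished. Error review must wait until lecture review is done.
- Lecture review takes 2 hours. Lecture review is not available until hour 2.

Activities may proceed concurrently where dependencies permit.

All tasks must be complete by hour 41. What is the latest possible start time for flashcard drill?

15

To finish by hour 41, formula-sheet prep (duration 6) must start no later than hour 35.
Error review must finish before formula-sheet prep (must start by hour 35, minus 3-hour gap → hour 32). With an 8-hour duration, error review must start by 32 − 8 = hour 24.
Flashcard drill feeds error review (must start by hour 24); formula-sheet prep (must start by hour 35). Taking the minimum, flashcard drill must finish by hour 24 and start by 24 − 9 = hour 15.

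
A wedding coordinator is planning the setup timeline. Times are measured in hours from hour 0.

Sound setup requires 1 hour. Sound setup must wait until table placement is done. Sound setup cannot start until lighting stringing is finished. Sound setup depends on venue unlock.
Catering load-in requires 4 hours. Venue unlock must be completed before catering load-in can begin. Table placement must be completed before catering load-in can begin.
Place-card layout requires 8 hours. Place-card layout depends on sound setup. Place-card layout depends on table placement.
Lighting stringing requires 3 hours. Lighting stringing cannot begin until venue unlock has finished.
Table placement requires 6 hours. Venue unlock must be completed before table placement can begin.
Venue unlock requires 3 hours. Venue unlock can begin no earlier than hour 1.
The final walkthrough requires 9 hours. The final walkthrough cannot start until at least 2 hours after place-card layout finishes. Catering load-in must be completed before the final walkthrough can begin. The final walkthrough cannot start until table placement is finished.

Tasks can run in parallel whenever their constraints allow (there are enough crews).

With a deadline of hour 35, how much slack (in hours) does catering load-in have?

Venue unlock cannot begin until its own release at hour 1. It runs from hour 1 to 1 + 3 = hour 4.
Table placement cannot begin until venue unlock (finishes hour 4). It runs from hour 4 to 4 + 6 = hour 10.
Catering load-in has to wait for venue unlock (finishes hour 4); table placement (finishes hour 10). The latest of these is hour 10, so catering load-in runs hour 10 to 10 + 4 = hour 14.

Working backward from the deadline:
Nothing follows the final walkthrough; the deadline of hour 35 is its only limit. It must start by 35 − 9 = hour 26.
Catering load-in must finish before the final walkthrough (must start by hour 26). With a 4-hour duration, catering load-in must start by 26 − 4 = hour 22.
So catering load-in can start as early as hour 10 and as late as hour 22, giving 22 − 10 = 12 hours of slack.

12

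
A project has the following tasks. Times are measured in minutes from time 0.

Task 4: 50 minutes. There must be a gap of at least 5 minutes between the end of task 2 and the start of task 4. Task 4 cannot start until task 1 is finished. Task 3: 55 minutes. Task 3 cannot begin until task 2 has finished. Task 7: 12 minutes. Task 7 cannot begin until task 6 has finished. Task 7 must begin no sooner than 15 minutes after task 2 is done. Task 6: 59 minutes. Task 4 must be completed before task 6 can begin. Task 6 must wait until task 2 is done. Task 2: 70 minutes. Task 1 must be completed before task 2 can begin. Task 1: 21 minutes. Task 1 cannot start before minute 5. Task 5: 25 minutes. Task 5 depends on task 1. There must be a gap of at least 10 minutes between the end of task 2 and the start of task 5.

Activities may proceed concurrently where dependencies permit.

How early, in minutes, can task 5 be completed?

Task 1 cannot begin until its own release at minute 5. It runs from minute 5 to 5 + 21 = minute 26.
Task 2 cannot begin until task 1 (finishes minute 26). It runs from minute 26 to 26 + 70 = minute 96.
Task 5 has to wait for task 1 (finishes minute 26); task 2 (finishes minute 96, plus 10-minute gap → minute 106). The latest of these is minute 106, so task 5 runs minute 106 to 106 + 25 = minute 131.

131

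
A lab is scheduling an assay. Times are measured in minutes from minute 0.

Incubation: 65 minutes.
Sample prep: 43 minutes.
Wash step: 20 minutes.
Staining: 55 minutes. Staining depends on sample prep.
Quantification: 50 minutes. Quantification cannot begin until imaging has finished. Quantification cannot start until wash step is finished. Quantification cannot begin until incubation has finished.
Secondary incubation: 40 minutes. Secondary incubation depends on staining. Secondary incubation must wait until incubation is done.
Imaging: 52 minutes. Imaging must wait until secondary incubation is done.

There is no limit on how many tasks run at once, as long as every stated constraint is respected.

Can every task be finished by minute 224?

No

Wash step can start immediately at minute 0; it finishes at minute 20.
Incubation has no prerequisites, so it starts at minute 0 and finishes at minute 65.
Sample prep has no prerequisites, so it starts at minute 0 and finishes at minute 43.
Staining waits on sample prep (finishes minute 43), so it starts at minute 43 and finishes at 43 + 55 = minute 98.
Secondary incubation needs all of staining (finishes minute 98); incubation (finishes minute 65). That puts its earliest start at minute 98; it finishes at 98 + 40 = minute 138.
After secondary incubation (finishes minute 138), imaging can start at minute 138 and finishes at minute 190.
Quantification cannot start until imaging (finishes minute 190); wash step (finishes minute 20); incubation (finishes minute 65). The controlling bound is minute 190, so quantification finishes at 190 + 50 = minute 240.
The earliest everything can be done is minute 240, which is after the deadline of 224, so it is not possible.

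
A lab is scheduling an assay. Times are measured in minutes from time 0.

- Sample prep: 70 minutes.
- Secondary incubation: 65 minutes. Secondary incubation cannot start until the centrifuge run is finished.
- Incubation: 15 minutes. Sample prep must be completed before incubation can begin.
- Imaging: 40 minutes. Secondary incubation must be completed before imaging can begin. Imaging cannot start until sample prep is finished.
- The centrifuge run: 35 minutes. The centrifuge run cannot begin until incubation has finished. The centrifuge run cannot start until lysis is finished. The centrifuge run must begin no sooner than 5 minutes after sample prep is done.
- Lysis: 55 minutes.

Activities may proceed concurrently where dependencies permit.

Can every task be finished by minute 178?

No

Lysis has no prerequisites, so it starts at minute 0 and finishes at minute 55.
Nothing blocks sample prep, so it runs from minute 0 to minute 70.
Incubation waits on sample prep (finishes minute 70), so it starts at minute 70 and finishes at 70 + 15 = minute 85.
The centrifuge run has to wait for incubation (finishes minute 85); lysis (finishes minute 55); sample prep (finishes minute 70, plus 5-minute gap → minute 75). The latest of these is minute 85, so the centrifuge run runs minute 85 to 85 + 35 = minute 120.
Secondary incubation waits on the centrifuge run (finishes minute 120), so it starts at minute 120 and finishes at 120 + 65 = minute 185.
Imaging needs all of secondary incubation (finishes minute 185); sample prep (finishes minute 70). That puts its earliest start at minute 185; it finishes at 185 + 40 = minute 225.
The earliest everything can be done is minute 225, which is after the deadline of 178, so it is not possible.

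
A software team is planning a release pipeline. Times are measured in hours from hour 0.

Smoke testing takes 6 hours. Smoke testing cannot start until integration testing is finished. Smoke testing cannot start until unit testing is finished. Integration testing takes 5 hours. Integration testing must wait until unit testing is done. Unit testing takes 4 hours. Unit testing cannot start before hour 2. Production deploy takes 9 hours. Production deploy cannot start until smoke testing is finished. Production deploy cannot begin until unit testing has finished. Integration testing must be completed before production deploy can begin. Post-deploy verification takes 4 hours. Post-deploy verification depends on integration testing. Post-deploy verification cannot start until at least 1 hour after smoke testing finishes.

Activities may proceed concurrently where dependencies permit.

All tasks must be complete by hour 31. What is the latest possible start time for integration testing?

11

To finish by hour 31, production deploy (duration 9) must start no later than hour 22.
Post-deploy verification must finish by hour 31; it takes 4 hours, so it must start by 31 − 4 = hour 27.
Smoke testing feeds production deploy (must start by hour 22); post-deploy verification (must start by hour 27, minus 1-hour gap → hour 26). Taking the minimum, smoke testing must finish by hour 22 and start by 22 − 6 = hour 16.
Integration testing must finish in time for smoke testing (must start by hour 16); production deploy (must start by hour 22); post-deploy verification (must start by hour 27). The tightest is hour 16, so integration testing must start by 16 − 5 = hour 11.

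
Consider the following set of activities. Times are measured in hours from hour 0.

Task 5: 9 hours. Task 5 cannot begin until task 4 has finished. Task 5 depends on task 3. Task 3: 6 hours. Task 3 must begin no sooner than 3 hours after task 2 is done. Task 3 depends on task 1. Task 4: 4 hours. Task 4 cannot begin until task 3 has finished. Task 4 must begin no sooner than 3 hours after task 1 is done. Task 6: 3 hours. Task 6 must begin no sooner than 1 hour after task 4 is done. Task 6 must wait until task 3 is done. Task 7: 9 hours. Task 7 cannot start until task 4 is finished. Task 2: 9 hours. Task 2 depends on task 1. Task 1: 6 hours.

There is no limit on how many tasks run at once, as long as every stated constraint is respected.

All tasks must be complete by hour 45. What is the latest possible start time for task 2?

14

Task 5 must finish by hour 45; it takes 9 hours, so it must start by 45 − 9 = hour 36.
Task 6 has no dependents, so it just needs to finish by hour 45. Starting by 45 − 3 = hour 42 achieves that.
To finish by hour 45, task 7 (duration 9) must start no later than hour 36.
Task 4 has several dependents: task 5 (must start by hour 36); task 6 (must start by hour 42, minus 1-hour gap → hour 41); task 7 (must start by hour 36). The earliest of those limits is hour 36, so task 4 must start by 36 − 4 = hour 32.
For task 3: task 4 (must start by hour 32); task 5 (must start by hour 36); task 6 (must start by hour 42). The most restrictive is hour 32; with a 6-hour duration, task 3 must start by hour 26.
Task 2 feeds into task 3 (must start by hour 26, minus 3-hour gap → hour 23); so task 2 must finish by hour 23 and therefore start by hour 14.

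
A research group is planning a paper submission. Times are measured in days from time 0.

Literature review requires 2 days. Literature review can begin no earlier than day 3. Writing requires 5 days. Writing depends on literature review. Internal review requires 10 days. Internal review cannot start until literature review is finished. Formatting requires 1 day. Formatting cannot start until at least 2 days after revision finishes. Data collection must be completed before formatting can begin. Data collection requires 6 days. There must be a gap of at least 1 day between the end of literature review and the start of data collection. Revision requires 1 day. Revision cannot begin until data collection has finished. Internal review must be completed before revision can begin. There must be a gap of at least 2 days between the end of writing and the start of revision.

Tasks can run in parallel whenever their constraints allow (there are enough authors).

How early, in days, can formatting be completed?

19

After its own release at day 3, literature review can start at day 3 and finishes at day 5.
Internal review waits on literature review (finishes day 5), so it starts at day 5 and finishes at 5 + 10 = day 15.
Writing cannot begin until literature review (finishes day 5). It runs from day 5 to 5 + 5 = day 10.
After literature review (finishes day 5, plus 1-day gap → day 6), data collection can start at day 6 and finishes at day 12.
For revision: data collection (finishes day 12); internal review (finishes day 15); writing (finishes day 10, plus 2-day gap → day 12). Taking the maximum gives a start of day 15, and it finishes at 15 + 1 = day 16.
Formatting has to wait for revision (finishes day 16, plus 2-day gap → day 18); data collection (finishes day 12). The latest of these is day 18, so formatting runs day 18 to 18 + 1 = day 19.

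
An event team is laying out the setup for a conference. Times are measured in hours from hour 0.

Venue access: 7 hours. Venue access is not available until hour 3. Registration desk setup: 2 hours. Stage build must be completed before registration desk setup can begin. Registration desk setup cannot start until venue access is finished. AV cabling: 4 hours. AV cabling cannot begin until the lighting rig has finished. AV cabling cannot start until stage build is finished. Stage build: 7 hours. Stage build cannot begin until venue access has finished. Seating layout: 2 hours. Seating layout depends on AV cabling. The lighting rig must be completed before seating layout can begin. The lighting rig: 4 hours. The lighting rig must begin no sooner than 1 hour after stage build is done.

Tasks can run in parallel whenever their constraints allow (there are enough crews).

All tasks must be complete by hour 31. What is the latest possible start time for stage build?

13

Nothing follows seating layout; the deadline of hour 31 is its only limit. It must start by 31 − 2 = hour 29.
Since seating layout (must start by hour 29) depends on it, AV cabling must finish by hour 29. Backing off its 4-hour duration gives a latest start of hour 25.
For the lighting rig: AV cabling (must start by hour 25); seating layout (must start by hour 29). The most restrictive is hour 25; with a 4-hour duration, the lighting rig must start by hour 21.
Registration desk setup has no dependents, so it just needs to finish by hour 31. Starting by 31 − 2 = hour 29 achieves that.
Stage build has several dependents: the lighting rig (must start by hour 21, minus 1-hour gap → hour 20); AV cabling (must start by hour 25); registration desk setup (must start by hour 29). The earliest of those limits is hour 20, so stage build must start by 20 − 7 = hour 13.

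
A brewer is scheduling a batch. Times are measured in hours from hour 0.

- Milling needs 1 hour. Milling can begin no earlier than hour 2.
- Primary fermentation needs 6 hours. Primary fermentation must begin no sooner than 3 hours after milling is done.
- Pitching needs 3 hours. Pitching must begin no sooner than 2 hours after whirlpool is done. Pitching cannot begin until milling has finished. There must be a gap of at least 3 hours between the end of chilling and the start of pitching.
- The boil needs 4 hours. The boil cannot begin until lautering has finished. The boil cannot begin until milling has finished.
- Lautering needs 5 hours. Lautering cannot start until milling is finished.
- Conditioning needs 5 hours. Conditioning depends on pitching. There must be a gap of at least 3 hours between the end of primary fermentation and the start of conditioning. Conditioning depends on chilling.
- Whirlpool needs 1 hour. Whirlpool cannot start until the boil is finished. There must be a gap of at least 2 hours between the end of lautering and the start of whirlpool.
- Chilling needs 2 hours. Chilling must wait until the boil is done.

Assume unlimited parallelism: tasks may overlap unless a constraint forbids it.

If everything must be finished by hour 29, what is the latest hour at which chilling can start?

16

Conditioning has no dependents, so it just needs to finish by hour 29. Starting by 29 − 5 = hour 24 achieves that.
Pitching must finish before conditioning (must start by hour 24). With a 3-hour duration, pitching must start by 24 − 3 = hour 21.
Chilling feeds pitching (must start by hour 21, minus 3-hour gap → hour 18); conditioning (must start by hour 24). Taking the minimum, chilling must finish by hour 18 and start by 18 − 2 = hour 16.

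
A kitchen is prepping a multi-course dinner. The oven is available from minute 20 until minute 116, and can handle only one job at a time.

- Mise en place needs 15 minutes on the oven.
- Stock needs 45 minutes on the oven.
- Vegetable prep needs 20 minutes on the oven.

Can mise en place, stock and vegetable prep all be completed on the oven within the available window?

The oven window is 116 − 20 = 96 minutes.
Running back to back, the jobs need 15 + 45 + 20 = 80 minutes on the oven.
Since 80 ≤ 96, they fit within the window.

Yes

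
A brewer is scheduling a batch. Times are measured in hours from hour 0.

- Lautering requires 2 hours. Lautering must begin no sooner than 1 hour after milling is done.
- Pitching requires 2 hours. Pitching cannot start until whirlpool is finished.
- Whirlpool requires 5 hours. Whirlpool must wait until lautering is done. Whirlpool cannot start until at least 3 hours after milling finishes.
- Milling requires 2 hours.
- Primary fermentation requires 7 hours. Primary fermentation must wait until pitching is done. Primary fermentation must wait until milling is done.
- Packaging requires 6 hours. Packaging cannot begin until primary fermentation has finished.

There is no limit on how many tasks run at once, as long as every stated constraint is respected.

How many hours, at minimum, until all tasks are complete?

Nothing blocks milling, so it runs from hour 0 to hour 2.
After milling (finishes hour 2, plus 1-hour gap → hour 3), lautering can start at hour 3 and finishes at hour 5.
Whirlpool cannot start until lautering (finishes hour 5); milling (finishes hour 2, plus 3-hour gap → hour 5). The controlling bound is hour 5, so whirlpool finishes at 5 + 5 = hour 10.
Pitching waits on whirlpool (finishes hour 10), so it starts at hour 10 and finishes at 10 + 2 = hour 12.
Primary fermentation cannot start until pitching (finishes hour 12); milling (finishes hour 2). The controlling bound is hour 12, so primary fermentation finishes at 12 + 7 = hour 19.
Packaging cannot begin until primary fermentation (finishes hour 19). It runs from hour 19 to 19 + 6 = hour 25.
All tasks are finished once the last one completes. Finish times: Milling at 2, Lautering at 5, Whirlpool at 10, Pitching at 12, Primary fermentation at 19, Packaging at 25. The latest is hour 25.

25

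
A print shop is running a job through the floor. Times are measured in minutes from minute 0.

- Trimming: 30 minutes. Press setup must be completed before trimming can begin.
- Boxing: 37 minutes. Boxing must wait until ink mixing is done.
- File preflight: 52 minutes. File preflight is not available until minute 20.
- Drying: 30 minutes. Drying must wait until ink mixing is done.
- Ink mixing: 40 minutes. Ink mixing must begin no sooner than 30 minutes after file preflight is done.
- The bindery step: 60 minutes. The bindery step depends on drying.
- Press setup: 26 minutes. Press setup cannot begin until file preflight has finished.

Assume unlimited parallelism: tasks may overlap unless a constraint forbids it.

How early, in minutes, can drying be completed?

After its own release at minute 20, file preflight can start at minute 20 and finishes at minute 72.
Ink mixing waits on file preflight (finishes minute 72, plus 30-minute gap → minute 102), so it starts at minute 102 and finishes at 102 + 40 = minute 142.
Drying waits on ink mixing (finishes minute 142), so it starts at minute 142 and finishes at 142 + 30 = minute 172.

172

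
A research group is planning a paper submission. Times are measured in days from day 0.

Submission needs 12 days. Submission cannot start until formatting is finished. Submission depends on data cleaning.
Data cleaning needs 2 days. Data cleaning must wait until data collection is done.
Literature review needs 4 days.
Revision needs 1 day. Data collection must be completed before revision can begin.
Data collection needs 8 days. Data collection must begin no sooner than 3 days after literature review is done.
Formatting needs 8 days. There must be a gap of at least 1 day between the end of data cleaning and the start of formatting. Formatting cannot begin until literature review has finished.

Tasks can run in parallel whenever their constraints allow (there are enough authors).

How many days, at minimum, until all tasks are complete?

38

Literature review has no prerequisites, so it starts at day 0 and finishes at day 4.
Data collection cannot begin until literature review (finishes day 4, plus 3-day gap → day 7). It runs from day 7 to 7 + 8 = day 15.
After data collection (finishes day 15), revision can start at day 15 and finishes at day 16.
Data cleaning cannot begin until data collection (finishes day 15). It runs from day 15 to 15 + 2 = day 17.
Formatting cannot start until data cleaning (finishes day 17, plus 1-day gap → day 18); literature review (finishes day 4). The controlling bound is day 18, so formatting finishes at 18 + 8 = day 26.
Submission needs all of formatting (finishes day 26); data cleaning (finishes day 17). That puts its earliest start at day 26; it finishes at 26 + 12 = day 38.
All tasks are finished once the last one completes. Finish times: Literature review at 4, Data collection at 15, Data cleaning at 17, Revision at 16, Formatting at 26, Submission at 38. The latest is day 38.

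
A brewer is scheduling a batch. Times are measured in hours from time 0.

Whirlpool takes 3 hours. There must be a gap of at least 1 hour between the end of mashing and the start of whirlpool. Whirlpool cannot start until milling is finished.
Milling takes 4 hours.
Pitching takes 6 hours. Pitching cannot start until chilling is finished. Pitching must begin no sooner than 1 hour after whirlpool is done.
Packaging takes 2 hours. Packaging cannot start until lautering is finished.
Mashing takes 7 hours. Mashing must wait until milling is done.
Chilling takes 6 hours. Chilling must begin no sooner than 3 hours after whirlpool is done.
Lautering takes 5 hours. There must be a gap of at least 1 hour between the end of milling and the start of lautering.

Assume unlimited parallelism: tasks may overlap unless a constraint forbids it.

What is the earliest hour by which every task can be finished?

30

Milling has no prerequisites, so it starts at hour 0 and finishes at hour 4.
After milling (finishes hour 4, plus 1-hour gap → hour 5), lautering can start at hour 5 and finishes at hour 10.
Packaging waits on lautering (finishes hour 10), so it starts at hour 10 and finishes at 10 + 2 = hour 12.
Mashing cannot begin until milling (finishes hour 4). It runs from hour 4 to 4 + 7 = hour 11.
Whirlpool has to wait for mashing (finishes hour 11, plus 1-hour gap → hour 12); milling (finishes hour 4). The latest of these is hour 12, so whirlpool runs hour 12 to 12 + 3 = hour 15.
After whirlpool (finishes hour 15, plus 3-hour gap → hour 18), chilling can start at hour 18 and finishes at hour 24.
Pitching needs all of chilling (finishes hour 24); whirlpool (finishes hour 15, plus 1-hour gap → hour 16). That puts its earliest start at hour 24; it finishes at 24 + 6 = hour 30.
All tasks are finished once the last one completes. Finish times: Milling at 4, Mashing at 11, Lautering at 10, Whirlpool at 15, Chilling at 24, Pitching at 30, Packaging at 12. The latest is hour 30.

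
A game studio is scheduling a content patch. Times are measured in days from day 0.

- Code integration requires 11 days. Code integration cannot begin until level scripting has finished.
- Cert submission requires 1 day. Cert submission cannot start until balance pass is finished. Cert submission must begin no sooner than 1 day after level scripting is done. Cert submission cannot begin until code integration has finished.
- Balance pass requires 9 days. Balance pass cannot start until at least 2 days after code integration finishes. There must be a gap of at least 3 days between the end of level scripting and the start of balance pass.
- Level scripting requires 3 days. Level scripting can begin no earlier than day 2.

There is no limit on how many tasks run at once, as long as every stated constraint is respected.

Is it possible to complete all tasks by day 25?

No

Level scripting cannot begin until its own release at day 2. It runs from day 2 to 2 + 3 = day 5.
Code integration cannot begin until level scripting (finishes day 5). It runs from day 5 to 5 + 11 = day 16.
Balance pass needs all of code integration (finishes day 16, plus 2-day gap → day 18); level scripting (finishes day 5, plus 3-day gap → day 8). That puts its earliest start at day 18; it finishes at 18 + 9 = day 27.
For cert submission: balance pass (finishes day 27); level scripting (finishes day 5, plus 1-day gap → day 6); code integration (finishes day 16). Taking the maximum gives a start of day 27, and it finishes at 27 + 1 = day 28.
The earliest everything can be done is day 28, which is after the deadline of 25, so it is not possible.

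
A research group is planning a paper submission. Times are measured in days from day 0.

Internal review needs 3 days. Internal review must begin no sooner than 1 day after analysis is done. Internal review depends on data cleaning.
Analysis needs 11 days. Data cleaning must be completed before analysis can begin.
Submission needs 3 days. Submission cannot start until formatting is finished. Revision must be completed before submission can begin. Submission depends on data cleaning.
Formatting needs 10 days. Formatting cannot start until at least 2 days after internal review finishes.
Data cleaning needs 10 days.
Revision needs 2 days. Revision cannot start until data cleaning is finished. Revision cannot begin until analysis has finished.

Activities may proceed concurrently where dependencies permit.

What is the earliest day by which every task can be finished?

Nothing blocks data cleaning, so it runs from day 0 to day 10.
After data cleaning (finishes day 10), analysis can start at day 10 and finishes at day 21.
Revision cannot start until data cleaning (finishes day 10); analysis (finishes day 21). The controlling bound is day 21, so revision finishes at 21 + 2 = day 23.
Internal review has to wait for analysis (finishes day 21, plus 1-day gap → day 22); data cleaning (finishes day 10). The latest of these is day 22, so internal review runs day 22 to 22 + 3 = day 25.
Formatting cannot begin until internal review (finishes day 25, plus 2-day gap → day 27). It runs from day 27 to 27 + 10 = day 37.
Submission has to wait for formatting (finishes day 37); revision (finishes day 23); data cleaning (finishes day 10). The latest of these is day 37, so submission runs day 37 to 37 + 3 = day 40.
All tasks are finished once the last one completes. Finish times: Data cleaning at 10, Analysis at 21, Internal review at 25, Revision at 23, Formatting at 37, Submission at 40. The latest is day 40.

40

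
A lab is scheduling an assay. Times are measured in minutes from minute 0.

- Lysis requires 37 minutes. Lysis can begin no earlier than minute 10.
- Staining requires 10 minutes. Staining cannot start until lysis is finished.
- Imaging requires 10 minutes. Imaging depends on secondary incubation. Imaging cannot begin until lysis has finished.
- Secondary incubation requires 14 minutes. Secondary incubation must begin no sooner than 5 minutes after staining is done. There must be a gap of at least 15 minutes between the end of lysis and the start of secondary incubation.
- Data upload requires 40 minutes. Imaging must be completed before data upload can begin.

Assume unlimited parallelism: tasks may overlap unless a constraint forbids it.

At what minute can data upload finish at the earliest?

126

Lysis cannot begin until its own release at minute 10. It runs from minute 10 to 10 + 37 = minute 47.
Staining cannot begin until lysis (finishes minute 47). It runs from minute 47 to 47 + 10 = minute 57.
Secondary incubation cannot start until staining (finishes minute 57, plus 5-minute gap → minute 62); lysis (finishes minute 47, plus 15-minute gap → minute 62). The controlling bound is minute 62, so secondary incubation finishes at 62 + 14 = minute 76.
Imaging needs all of secondary incubation (finishes minute 76); lysis (finishes minute 47). That puts its earliest start at minute 76; it finishes at 76 + 10 = minute 86.
Data upload cannot begin until imaging (finishes minute 86). It runs from minute 86 to 86 + 40 = minute 126.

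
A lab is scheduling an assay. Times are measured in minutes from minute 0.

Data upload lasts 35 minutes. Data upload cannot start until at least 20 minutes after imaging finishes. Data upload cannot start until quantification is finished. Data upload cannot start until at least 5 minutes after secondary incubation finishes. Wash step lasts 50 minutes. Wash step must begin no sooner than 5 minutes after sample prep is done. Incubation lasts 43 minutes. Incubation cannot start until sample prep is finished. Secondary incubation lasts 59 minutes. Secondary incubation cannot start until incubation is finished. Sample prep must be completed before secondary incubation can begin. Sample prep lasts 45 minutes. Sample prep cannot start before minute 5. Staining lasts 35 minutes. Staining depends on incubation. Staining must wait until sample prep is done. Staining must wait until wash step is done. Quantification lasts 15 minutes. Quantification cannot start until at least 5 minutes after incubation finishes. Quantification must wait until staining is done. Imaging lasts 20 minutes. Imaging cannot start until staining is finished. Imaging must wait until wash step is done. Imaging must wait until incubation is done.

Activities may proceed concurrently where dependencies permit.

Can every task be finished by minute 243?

Sample prep cannot begin until its own release at minute 5. It runs from minute 5 to 5 + 45 = minute 50.
Wash step waits on sample prep (finishes minute 50, plus 5-minute gap → minute 55), so it starts at minute 55 and finishes at 55 + 50 = minute 105.
After sample prep (finishes minute 50), incubation can start at minute 50 and finishes at minute 93.
Secondary incubation needs all of incubation (finishes minute 93); sample prep (finishes minute 50). That puts its earliest start at minute 93; it finishes at 93 + 59 = minute 152.
For staining: incubation (finishes minute 93); sample prep (finishes minute 50); wash step (finishes minute 105). Taking the maximum gives a start of minute 105, and it finishes at 105 + 35 = minute 140.
For quantification: incubation (finishes minute 93, plus 5-minute gap → minute 98); staining (finishes minute 140). Taking the maximum gives a start of minute 140, and it finishes at 140 + 15 = minute 155.
Imaging needs all of staining (finishes minute 140); wash step (finishes minute 105); incubation (finishes minute 93). That puts its earliest start at minute 140; it finishes at 140 + 20 = minute 160.
Data upload has to wait for imaging (finishes minute 160, plus 20-minute gap → minute 180); quantification (finishes minute 155); secondary incubation (finishes minute 152, plus 5-minute gap → minute 157). The latest of these is minute 180, so data upload runs minute 180 to 180 + 35 = minute 215.
Every task is finished by minute 215, which is no later than the deadline of 243, so the schedule is feasible.

Yes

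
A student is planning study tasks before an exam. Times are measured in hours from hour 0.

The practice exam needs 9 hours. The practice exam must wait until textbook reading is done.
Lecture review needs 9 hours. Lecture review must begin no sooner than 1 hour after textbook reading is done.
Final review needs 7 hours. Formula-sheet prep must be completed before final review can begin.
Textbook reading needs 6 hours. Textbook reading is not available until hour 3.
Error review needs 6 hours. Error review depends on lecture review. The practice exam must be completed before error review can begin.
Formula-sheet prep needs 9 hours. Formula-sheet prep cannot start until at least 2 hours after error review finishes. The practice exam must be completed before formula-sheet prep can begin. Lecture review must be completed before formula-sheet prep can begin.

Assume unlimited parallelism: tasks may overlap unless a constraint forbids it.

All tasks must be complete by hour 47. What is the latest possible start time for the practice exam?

Final review must finish by hour 47; it takes 7 hours, so it must start by 47 − 7 = hour 40.
Formula-sheet prep must finish before final review (must start by hour 40). With a 9-hour duration, formula-sheet prep must start by 40 − 9 = hour 31.
Error review has to be done before formula-sheet prep (must start by hour 31, minus 2-hour gap → hour 29). That means finishing by hour 29, i.e. starting by 29 − 6 = hour 23.
For the practice exam: error review (must start by hour 23); formula-sheet prep (must start by hour 31). The most restrictive is hour 23; with a 9-hour duration, the practice exam must start by hour 14.

14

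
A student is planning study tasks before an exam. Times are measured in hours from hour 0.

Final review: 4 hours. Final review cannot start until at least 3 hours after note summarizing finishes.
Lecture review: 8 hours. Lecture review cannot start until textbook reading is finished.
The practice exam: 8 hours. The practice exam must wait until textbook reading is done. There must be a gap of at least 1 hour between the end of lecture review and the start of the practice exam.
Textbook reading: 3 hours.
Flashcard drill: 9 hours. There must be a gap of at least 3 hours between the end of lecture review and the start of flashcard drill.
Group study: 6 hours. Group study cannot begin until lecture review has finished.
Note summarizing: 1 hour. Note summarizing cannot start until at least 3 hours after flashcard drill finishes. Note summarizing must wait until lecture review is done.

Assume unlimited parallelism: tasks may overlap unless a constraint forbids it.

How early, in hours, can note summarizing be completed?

27

Textbook reading can start immediately at hour 0; it finishes at hour 3.
After textbook reading (finishes hour 3), lecture review can start at hour 3 and finishes at hour 11.
After lecture review (finishes hour 11, plus 3-hour gap → hour 14), flashcard drill can start at hour 14 and finishes at hour 23.
Note summarizing has to wait for flashcard drill (finishes hour 23, plus 3-hour gap → hour 26); lecture review (finishes hour 11). The latest of these is hour 26, so note summarizing runs hour 26 to 26 + 1 = hour 27.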